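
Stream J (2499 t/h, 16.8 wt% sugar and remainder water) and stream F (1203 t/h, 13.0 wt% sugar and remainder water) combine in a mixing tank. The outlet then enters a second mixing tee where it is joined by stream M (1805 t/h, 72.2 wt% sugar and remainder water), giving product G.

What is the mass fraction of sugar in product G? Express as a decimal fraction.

Overall, product flow = 5507 t/h.
sugar in = 2499×0.168 + 1203×0.130 + 1805×0.722 = 1879.4 t/h.
sugar fraction in G = 0.341.

0.341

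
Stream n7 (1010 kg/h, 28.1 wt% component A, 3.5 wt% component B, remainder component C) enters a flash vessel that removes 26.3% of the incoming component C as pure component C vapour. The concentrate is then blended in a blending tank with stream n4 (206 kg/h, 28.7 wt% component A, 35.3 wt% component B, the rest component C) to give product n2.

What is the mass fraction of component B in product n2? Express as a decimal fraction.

Vapour removed = 0.263×0.684×1010 = 181.69 kg/h; concentrate = 828.31 kg/h.
component B reaching the mixer = 35.35 (from concentrate) + 206×0.353 = 108.07 kg/h.
Product flow = 828.31 + 206 = 1034.3 kg/h; component B fraction = 0.104.

0.104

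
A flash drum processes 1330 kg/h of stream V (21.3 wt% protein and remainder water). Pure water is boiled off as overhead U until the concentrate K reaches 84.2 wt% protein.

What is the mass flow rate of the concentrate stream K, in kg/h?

protein is conserved: 1330×0.213 = 283.29 kg/h all reports to the concentrate.
Concentrate = 283.29/(target fraction) = 336.45 kg/h.

336.4 kg/h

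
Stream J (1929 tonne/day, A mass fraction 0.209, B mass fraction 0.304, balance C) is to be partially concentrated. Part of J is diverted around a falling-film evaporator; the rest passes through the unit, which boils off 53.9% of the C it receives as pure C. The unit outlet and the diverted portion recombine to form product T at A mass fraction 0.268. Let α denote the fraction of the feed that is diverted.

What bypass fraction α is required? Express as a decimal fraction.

0.161

All 1929×0.209 = 403.16 tonne/day of A reaches T, so T = 403.16/0.268 = 1504.3 tonne/day and vapour = 424.67 tonne/day.
The evaporator receives (1−α)·1929 of feed at 0.487 C and removes 0.539 of that C:
0.539×0.487×(1−α)×1929 = 424.67
(1−α) = 424.67/506.35 = 0.8387;  α = 0.1613.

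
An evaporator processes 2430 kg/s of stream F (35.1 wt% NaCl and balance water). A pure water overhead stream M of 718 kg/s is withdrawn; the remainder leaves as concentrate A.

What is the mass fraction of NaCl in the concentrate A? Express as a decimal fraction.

NaCl is not removed: 2430×0.351 = 852.93 kg/s of NaCl enters A.
Concentrate = 2430 − 718 = 1712 kg/s.
Mass fraction = 852.93/1712 = 0.498.

0.498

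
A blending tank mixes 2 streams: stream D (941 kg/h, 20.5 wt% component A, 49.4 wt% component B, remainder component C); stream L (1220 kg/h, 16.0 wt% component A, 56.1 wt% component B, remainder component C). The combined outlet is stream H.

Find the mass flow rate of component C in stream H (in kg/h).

623.6 kg/h

component C out = component C in = 941×0.301 + 1220×0.279 = 623.62 kg/h.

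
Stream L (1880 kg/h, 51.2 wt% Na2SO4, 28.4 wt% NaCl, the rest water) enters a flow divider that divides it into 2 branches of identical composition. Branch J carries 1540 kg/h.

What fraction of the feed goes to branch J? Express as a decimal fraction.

Fraction to J = 1540/1880 = 0.8191.

0.819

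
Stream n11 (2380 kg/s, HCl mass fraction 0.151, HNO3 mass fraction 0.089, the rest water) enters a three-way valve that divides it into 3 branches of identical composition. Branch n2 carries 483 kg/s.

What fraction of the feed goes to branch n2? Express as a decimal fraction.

0.203

Fraction to n2 = 483/2380 = 0.2029.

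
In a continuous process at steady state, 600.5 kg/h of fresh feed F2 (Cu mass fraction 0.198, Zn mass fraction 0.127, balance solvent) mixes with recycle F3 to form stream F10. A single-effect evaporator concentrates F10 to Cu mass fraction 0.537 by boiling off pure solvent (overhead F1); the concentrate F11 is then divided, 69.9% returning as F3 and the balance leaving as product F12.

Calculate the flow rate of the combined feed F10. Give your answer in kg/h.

1115 kg/h

Overall Cu balance (none leaves overhead): Cu in fresh feed = Cu in product, i.e. 600.5×0.198 = (1−0.699)·F11·0.537.
F11 = 118.9/(0.537×0.301) = 735.59 kg/h.
Recycle F3 = 0.699×735.59 = 514.18 kg/h.
Combined feed F10 = 600.5 + 514.18 = 1114.7 kg/h.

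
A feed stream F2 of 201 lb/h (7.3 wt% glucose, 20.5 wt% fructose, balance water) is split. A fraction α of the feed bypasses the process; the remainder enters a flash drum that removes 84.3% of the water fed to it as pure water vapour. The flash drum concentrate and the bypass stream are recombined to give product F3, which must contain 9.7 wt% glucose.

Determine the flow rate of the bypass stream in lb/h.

All 201×0.073 = 14.673 lb/h of glucose reaches F3, so F3 = 14.673/0.097 = 151.27 lb/h and vapour = 49.732 lb/h.
The evaporator receives (1−α)·201 of feed at 0.722 water and removes 0.843 of that water:
0.843×0.722×(1−α)×201 = 49.732
(1−α) = 49.732/122.34 = 0.4065;  α = 0.5935.
Bypass flow = 0.5935×201 = 119.29 lb/h.

119.3 lb/h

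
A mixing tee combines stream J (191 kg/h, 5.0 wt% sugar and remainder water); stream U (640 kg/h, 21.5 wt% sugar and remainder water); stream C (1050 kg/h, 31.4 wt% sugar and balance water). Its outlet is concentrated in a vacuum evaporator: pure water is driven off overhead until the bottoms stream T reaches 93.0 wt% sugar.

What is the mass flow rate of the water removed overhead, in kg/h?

sugar entering = 191×0.050 + 640×0.215 + 1050×0.314 = 476.85 kg/h.
All sugar reports to T, so T = 476.85/0.930 = 512.74 kg/h.
Total feed = 1881 kg/h; overhead = 1881 − 512.74 = 1368.3 kg/h.

1368 kg/h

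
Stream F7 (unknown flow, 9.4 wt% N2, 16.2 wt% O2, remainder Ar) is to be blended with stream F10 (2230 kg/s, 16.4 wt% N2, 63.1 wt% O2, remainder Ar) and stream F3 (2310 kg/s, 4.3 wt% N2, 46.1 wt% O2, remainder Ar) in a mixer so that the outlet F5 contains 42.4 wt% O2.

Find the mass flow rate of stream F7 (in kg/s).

2088 kg/s

Let F7 be the unknown flow. Total out = 4540 + F7.
O2 balance: 2472 + 0.162·F7 = 0.424·(4540 + F7)
(0.162 − 0.424)·F7 = 0.424×4540 − 2472 = -547.08
F7 = -547.08 / -0.262 = 2088.1 kg/s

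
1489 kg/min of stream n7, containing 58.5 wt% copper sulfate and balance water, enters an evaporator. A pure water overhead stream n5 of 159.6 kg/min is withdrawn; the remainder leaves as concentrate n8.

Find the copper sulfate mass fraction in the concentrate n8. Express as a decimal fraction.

copper sulfate is not removed: 1489×0.585 = 871.06 kg/min of copper sulfate enters n8.
Concentrate = 1489 − 159.6 = 1329.4 kg/min.
Mass fraction = 871.06/1329.4 = 0.6552.

0.6552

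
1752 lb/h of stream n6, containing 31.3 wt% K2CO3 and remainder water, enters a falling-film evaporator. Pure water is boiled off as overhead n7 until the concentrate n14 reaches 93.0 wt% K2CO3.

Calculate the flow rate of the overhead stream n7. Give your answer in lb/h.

1162 lb/h

K2CO3 is conserved: 1752×0.313 = 548.38 lb/h all reports to the concentrate.
Concentrate = 548.38/(target fraction) = 589.65 lb/h.
Overhead = 1752 − 589.65 = 1162.3 lb/h.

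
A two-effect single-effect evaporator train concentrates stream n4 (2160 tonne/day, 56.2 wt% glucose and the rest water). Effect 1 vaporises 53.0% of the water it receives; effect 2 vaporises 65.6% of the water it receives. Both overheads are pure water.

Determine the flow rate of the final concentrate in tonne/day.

water in feed = 2160×0.438 = 946.08 tonne/day.
After stage 1: water left = (1−0.530)×946.08 = 444.66; stream total = 1658.6 tonne/day.
After stage 2: water left = (1−0.656)×444.66 = 152.96; final concentrate = 1366.9 tonne/day.

1367 tonne/day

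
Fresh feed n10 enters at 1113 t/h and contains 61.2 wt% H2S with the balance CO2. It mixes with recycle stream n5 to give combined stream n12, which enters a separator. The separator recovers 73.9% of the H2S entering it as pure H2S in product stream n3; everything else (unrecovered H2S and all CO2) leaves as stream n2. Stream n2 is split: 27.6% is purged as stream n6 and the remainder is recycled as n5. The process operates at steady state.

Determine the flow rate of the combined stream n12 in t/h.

CO2 enters only via n10 and leaves only via the purge: 1113×0.388 = 0.276×(CO2 in n2), and the separator passes all CO2, so CO2 in n12 = CO2 in n2 = 1564.7 t/h.
H2S in n12: m_A = 1113×0.612 + (1−0.276)·(1−0.739)·m_A, so m_A = 681.16/0.8110 = 839.86 t/h.
n12 = 839.86 + 1564.7 = 2404.5 t/h.

2405 t/h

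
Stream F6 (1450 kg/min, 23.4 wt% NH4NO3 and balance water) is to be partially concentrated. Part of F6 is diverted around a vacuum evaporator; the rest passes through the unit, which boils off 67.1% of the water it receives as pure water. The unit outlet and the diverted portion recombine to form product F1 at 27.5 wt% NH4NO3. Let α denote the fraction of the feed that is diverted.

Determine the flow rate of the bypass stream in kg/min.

1029 kg/min

All 1450×0.234 = 339.3 kg/min of NH4NO3 reaches F1, so F1 = 339.3/0.275 = 1233.8 kg/min and vapour = 216.18 kg/min.
The evaporator receives (1−α)·1450 of feed at 0.766 water and removes 0.671 of that water:
0.671×0.766×(1−α)×1450 = 216.18
(1−α) = 216.18/745.28 = 0.2901;  α = 0.7099.
Bypass flow = 0.7099×1450 = 1029.4 kg/min.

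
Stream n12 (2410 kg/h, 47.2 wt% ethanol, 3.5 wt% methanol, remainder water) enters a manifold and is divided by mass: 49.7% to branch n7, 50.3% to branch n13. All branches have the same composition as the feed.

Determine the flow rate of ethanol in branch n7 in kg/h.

565.3 kg/h

Branch n7 total = 0.497×2410 = 1197.8 kg/h.
ethanol in n7 = 0.472×1197.8 = 565.35 kg/h.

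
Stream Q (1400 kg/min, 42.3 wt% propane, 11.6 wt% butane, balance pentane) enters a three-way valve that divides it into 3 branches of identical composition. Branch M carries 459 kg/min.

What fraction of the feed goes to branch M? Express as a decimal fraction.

Fraction to M = 459/1400 = 0.3279.

0.328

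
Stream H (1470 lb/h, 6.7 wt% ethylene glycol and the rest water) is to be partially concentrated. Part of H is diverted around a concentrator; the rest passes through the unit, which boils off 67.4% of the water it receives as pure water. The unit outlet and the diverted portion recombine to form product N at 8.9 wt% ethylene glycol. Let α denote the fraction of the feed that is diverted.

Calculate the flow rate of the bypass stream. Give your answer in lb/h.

All 1470×0.067 = 98.49 lb/h of ethylene glycol reaches N, so N = 98.49/0.089 = 1106.6 lb/h and vapour = 363.37 lb/h.
The evaporator receives (1−α)·1470 of feed at 0.933 water and removes 0.674 of that water:
0.674×0.933×(1−α)×1470 = 363.37
(1−α) = 363.37/924.4 = 0.3931;  α = 0.6069.
Bypass flow = 0.6069×1470 = 892.16 lb/h.

892.2 lb/h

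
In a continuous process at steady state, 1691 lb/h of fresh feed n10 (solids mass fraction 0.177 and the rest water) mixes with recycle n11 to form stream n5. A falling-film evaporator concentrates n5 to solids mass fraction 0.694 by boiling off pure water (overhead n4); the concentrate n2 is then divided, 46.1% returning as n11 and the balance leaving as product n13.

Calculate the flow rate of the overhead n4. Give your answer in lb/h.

1260 lb/h

Overall solids balance (none leaves overhead): solids in fresh feed = solids in product, i.e. 1691×0.177 = (1−0.461)·n2·0.694.
n2 = 299.31/(0.694×0.539) = 800.14 lb/h.
Recycle n11 = 0.461×800.14 = 368.87 lb/h.
Combined feed n5 = 1691 + 368.87 = 2059.9 lb/h.
Overhead n4 = n5 − n2 = 2059.9 − 800.14 = 1259.7 lb/h.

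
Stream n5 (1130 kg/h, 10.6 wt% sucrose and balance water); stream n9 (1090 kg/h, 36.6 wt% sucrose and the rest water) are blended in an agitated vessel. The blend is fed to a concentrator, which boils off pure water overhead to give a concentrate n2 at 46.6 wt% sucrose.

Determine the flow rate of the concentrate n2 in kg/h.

sucrose entering = 1130×0.106 + 1090×0.366 = 518.72 kg/h.
All sucrose reports to n2, so n2 = 518.72/0.466 = 1113.1 kg/h.

1113 kg/h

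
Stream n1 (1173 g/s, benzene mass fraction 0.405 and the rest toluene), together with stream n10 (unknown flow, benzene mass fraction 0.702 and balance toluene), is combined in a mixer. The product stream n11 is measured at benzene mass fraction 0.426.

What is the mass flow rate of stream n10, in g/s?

Let n10 be the unknown flow. Total out = 1173 + n10.
benzene balance: 475.07 + 0.702·n10 = 0.426·(1173 + n10)
(0.702 − 0.426)·n10 = 0.426×1173 − 475.07 = 24.633
n10 = 24.633 / 0.276 = 89.25 g/s

89.25 g/s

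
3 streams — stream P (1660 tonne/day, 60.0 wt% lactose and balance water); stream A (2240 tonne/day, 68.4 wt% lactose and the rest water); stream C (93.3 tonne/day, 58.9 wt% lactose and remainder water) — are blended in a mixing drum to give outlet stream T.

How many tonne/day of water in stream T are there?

water out = water in = 1660×0.400 + 2240×0.316 + 93.3×0.411 = 1410.2 tonne/day.

1410 tonne/day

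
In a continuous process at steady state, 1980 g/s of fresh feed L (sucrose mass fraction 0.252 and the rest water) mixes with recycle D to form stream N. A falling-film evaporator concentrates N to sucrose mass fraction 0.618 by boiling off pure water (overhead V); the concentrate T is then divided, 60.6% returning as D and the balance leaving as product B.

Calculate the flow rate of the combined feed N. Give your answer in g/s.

3222 g/s

Overall sucrose balance (none leaves overhead): sucrose in fresh feed = sucrose in product, i.e. 1980×0.252 = (1−0.606)·T·0.618.
T = 498.96/(0.618×0.394) = 2049.2 g/s.
Recycle D = 0.606×2049.2 = 1241.8 g/s.
Combined feed N = 1980 + 1241.8 = 3221.8 g/s.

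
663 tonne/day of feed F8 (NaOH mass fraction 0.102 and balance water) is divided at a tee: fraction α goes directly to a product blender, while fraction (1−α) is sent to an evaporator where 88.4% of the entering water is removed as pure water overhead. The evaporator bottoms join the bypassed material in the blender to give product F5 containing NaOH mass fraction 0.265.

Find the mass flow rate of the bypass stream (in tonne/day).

All 663×0.102 = 67.626 tonne/day of NaOH reaches F5, so F5 = 67.626/0.265 = 255.19 tonne/day and vapour = 407.81 tonne/day.
The evaporator receives (1−α)·663 of feed at 0.898 water and removes 0.884 of that water:
0.884×0.898×(1−α)×663 = 407.81
(1−α) = 407.81/526.31 = 0.7748;  α = 0.2252.
Bypass flow = 0.2252×663 = 149.28 tonne/day.

149.3 tonne/day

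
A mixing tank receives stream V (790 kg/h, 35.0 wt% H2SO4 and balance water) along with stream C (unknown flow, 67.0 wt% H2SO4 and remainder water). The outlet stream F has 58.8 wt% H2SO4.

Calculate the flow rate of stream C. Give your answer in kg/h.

2293 kg/h

Let C be the unknown flow. Total out = 790 + C.
H2SO4 balance: 276.5 + 0.670·C = 0.588·(790 + C)
(0.670 − 0.588)·C = 0.588×790 − 276.5 = 188.02
C = 188.02 / 0.082 = 2292.9 kg/h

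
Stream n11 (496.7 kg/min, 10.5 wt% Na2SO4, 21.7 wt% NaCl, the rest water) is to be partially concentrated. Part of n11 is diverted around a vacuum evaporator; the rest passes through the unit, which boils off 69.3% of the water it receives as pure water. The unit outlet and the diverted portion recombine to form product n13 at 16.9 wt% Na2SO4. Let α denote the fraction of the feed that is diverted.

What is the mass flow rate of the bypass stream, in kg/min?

All 496.7×0.105 = 52.153 kg/min of Na2SO4 reaches n13, so n13 = 52.153/0.169 = 308.6 kg/min and vapour = 188.1 kg/min.
The evaporator receives (1−α)·496.7 of feed at 0.678 water and removes 0.693 of that water:
0.693×0.678×(1−α)×496.7 = 188.1
(1−α) = 188.1/233.38 = 0.8060;  α = 0.1940.
Bypass flow = 0.1940×496.7 = 96.364 kg/min.

96.36 kg/min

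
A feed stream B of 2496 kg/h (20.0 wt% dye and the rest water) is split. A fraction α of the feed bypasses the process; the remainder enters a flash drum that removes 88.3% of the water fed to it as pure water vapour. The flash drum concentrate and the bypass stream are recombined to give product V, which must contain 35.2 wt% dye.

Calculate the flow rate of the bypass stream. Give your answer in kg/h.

All 2496×0.200 = 499.2 kg/h of dye reaches V, so V = 499.2/0.352 = 1418.2 kg/h and vapour = 1077.8 kg/h.
The evaporator receives (1−α)·2496 of feed at 0.800 water and removes 0.883 of that water:
0.883×0.800×(1−α)×2496 = 1077.8
(1−α) = 1077.8/1763.2 = 0.6113;  α = 0.3887.
Bypass flow = 0.3887×2496 = 970.21 kg/h.

970.2 kg/h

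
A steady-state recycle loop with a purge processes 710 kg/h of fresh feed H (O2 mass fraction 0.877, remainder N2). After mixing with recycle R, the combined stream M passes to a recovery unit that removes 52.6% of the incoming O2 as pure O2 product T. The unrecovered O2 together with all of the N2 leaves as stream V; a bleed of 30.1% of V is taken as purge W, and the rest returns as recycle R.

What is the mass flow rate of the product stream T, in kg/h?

O2 in M: m_A = 710×0.877 + (1−0.301)·(1−0.526)·m_A, so m_A = 622.67/0.6687 = 931.2 kg/h.
Product T = 0.526×931.2 = 489.81 kg/h.

489.8 kg/h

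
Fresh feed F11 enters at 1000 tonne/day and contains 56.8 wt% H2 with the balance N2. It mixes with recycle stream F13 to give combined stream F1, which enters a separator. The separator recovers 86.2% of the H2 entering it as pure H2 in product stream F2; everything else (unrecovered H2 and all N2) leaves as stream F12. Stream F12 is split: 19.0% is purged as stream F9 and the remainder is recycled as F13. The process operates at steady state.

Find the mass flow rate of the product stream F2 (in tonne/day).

H2 in F1: m_A = 1000×0.568 + (1−0.190)·(1−0.862)·m_A, so m_A = 568/0.8882 = 639.48 tonne/day.
Product F2 = 0.862×639.48 = 551.23 tonne/day.

551.2 tonne/day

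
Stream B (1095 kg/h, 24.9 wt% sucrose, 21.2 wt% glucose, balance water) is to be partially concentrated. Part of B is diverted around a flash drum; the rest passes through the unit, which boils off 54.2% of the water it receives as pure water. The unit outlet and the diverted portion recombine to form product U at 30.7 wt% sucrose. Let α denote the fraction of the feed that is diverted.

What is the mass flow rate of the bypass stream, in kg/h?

All 1095×0.249 = 272.65 kg/h of sucrose reaches U, so U = 272.65/0.307 = 888.13 kg/h and vapour = 206.87 kg/h.
The evaporator receives (1−α)·1095 of feed at 0.539 water and removes 0.542 of that water:
0.542×0.539×(1−α)×1095 = 206.87
(1−α) = 206.87/319.89 = 0.6467;  α = 0.3533.
Bypass flow = 0.3533×1095 = 386.87 kg/h.

386.9 kg/h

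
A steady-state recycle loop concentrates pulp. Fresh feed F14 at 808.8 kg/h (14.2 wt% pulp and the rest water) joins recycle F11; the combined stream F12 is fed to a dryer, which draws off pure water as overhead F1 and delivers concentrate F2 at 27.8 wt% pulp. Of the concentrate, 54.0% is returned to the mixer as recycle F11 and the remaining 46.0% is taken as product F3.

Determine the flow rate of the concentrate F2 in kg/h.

898.1 kg/h

Overall pulp balance (none leaves overhead): pulp in fresh feed = pulp in product, i.e. 808.8×0.142 = (1−0.540)·F2·0.278.
F2 = 114.85/(0.278×0.460) = 898.1 kg/h.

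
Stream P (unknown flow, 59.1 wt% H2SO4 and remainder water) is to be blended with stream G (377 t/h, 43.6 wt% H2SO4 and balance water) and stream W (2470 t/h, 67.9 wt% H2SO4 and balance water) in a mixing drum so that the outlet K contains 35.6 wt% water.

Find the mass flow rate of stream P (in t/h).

151.6 t/h

Let P be the unknown flow. Total out = 2847 + P.
water balance: 1005.5 + 0.409·P = 0.356·(2847 + P)
(0.409 − 0.356)·P = 0.356×2847 − 1005.5 = 8.034
P = 8.034 / 0.053 = 151.58 t/h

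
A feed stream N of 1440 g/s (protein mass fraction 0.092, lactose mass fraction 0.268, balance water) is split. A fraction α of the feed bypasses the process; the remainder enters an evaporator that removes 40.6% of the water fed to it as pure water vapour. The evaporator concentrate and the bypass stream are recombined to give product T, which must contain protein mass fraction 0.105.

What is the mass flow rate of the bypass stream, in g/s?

753.9 g/s

All 1440×0.092 = 132.48 g/s of protein reaches T, so T = 132.48/0.105 = 1261.7 g/s and vapour = 178.29 g/s.
The evaporator receives (1−α)·1440 of feed at 0.640 water and removes 0.406 of that water:
0.406×0.640×(1−α)×1440 = 178.29
(1−α) = 178.29/374.17 = 0.4765;  α = 0.5235.
Bypass flow = 0.5235×1440 = 753.86 g/s.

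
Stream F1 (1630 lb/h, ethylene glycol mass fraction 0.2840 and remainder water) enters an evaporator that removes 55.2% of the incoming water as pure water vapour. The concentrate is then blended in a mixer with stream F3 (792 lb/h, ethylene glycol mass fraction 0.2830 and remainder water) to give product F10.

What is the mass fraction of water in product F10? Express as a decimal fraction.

Vapour removed = 0.552×0.716×1630 = 644.23 lb/h; concentrate = 985.77 lb/h.
water reaching the mixer = 522.85 (from concentrate) + 792×0.717 = 1090.7 lb/h.
Product flow = 985.77 + 792 = 1777.8 lb/h; water fraction = 0.6135.

0.6135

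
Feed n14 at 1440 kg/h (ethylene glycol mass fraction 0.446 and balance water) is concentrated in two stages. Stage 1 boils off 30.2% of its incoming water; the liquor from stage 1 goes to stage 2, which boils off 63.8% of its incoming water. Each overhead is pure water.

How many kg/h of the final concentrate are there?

843.8 kg/h

water in feed = 1440×0.554 = 797.76 kg/h.
After stage 1: water left = (1−0.302)×797.76 = 556.84; stream total = 1199.1 kg/h.
After stage 2: water left = (1−0.638)×556.84 = 201.57; final concentrate = 843.81 kg/h.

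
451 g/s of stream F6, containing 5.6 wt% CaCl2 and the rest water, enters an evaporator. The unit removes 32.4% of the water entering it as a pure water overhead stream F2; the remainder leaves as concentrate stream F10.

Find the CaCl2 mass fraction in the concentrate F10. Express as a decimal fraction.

CaCl2 is not removed: 451×0.056 = 25.256 g/s of CaCl2 enters F10.
water entering = 451×0.944 = 425.74 g/s; overhead removed = 0.324×425.74 = 137.94 g/s.
Concentrate = 451 − 137.94 = 313.06 g/s.
Mass fraction = 25.256/313.06 = 0.081.

0.081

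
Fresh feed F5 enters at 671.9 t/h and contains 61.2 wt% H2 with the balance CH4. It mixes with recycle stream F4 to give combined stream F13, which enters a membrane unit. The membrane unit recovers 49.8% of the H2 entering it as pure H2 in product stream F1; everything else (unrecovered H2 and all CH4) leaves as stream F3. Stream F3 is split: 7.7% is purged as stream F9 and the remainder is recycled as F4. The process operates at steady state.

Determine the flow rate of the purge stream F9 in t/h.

290.3 t/h

CH4 enters only via F5 and leaves only via the purge: 671.9×0.388 = 0.077×(CH4 in F3), and the membrane unit passes all CH4, so CH4 in F13 = CH4 in F3 = 3385.7 t/h.
H2 in F13: m_A = 671.9×0.612 + (1−0.077)·(1−0.498)·m_A, so m_A = 411.2/0.5367 = 766.23 t/h.
F3 = (1−0.498)×766.23 + 3385.7 = 3770.3 t/h.
Purge F9 = 0.077×3770.3 = 290.32 t/h.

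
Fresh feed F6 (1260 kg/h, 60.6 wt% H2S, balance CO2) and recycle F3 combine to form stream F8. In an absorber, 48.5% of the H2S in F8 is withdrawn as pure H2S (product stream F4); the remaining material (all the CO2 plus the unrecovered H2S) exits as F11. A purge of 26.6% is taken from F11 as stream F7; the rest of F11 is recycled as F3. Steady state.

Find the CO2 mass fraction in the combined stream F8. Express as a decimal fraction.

CO2 enters only via F6 and leaves only via the purge: 1260×0.394 = 0.266×(CO2 in F11), and the absorber passes all CO2, so CO2 in F8 = CO2 in F11 = 1866.3 kg/h.
H2S in F8: m_A = 1260×0.606 + (1−0.266)·(1−0.485)·m_A, so m_A = 763.56/0.6220 = 1227.6 kg/h.
F8 = 1227.6 + 1866.3 = 3093.9 kg/h.
CO2 fraction in F8 = 1866.3/3093.9 = 0.603.

0.603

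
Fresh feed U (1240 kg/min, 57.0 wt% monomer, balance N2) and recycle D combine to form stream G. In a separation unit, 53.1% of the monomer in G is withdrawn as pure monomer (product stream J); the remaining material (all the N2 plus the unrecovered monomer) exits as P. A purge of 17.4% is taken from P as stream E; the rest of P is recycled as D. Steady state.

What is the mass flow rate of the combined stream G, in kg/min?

4218 kg/min

N2 enters only via U and leaves only via the purge: 1240×0.430 = 0.174×(N2 in P), and the separation unit passes all N2, so N2 in G = N2 in P = 3064.4 kg/min.
monomer in G: m_A = 1240×0.570 + (1−0.174)·(1−0.531)·m_A, so m_A = 706.8/0.6126 = 1153.8 kg/min.
G = 1153.8 + 3064.4 = 4218.1 kg/min.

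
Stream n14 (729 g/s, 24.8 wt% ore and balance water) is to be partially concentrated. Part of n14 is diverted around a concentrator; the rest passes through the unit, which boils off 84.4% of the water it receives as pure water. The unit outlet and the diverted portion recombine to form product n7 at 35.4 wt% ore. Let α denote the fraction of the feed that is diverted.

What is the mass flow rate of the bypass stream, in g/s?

385.1 g/s

All 729×0.248 = 180.79 g/s of ore reaches n7, so n7 = 180.79/0.354 = 510.71 g/s and vapour = 218.29 g/s.
The evaporator receives (1−α)·729 of feed at 0.752 water and removes 0.844 of that water:
0.844×0.752×(1−α)×729 = 218.29
(1−α) = 218.29/462.69 = 0.4718;  α = 0.5282.
Bypass flow = 0.5282×729 = 385.07 g/s.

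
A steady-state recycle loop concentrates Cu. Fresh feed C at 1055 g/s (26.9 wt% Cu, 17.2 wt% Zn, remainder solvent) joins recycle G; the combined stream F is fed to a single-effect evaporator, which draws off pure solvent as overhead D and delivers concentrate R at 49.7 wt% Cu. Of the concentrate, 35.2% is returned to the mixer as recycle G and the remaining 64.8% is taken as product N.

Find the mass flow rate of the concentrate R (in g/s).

881.2 g/s

Overall Cu balance (none leaves overhead): Cu in fresh feed = Cu in product, i.e. 1055×0.269 = (1−0.352)·R·0.497.
R = 283.8/(0.497×0.648) = 881.2 g/s.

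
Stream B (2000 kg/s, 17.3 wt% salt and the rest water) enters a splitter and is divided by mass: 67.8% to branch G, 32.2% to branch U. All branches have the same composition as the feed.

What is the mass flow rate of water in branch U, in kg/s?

532.6 kg/s

Branch U total = 0.322×2000 = 644 kg/s.
water in U = 0.827×644 = 532.59 kg/s.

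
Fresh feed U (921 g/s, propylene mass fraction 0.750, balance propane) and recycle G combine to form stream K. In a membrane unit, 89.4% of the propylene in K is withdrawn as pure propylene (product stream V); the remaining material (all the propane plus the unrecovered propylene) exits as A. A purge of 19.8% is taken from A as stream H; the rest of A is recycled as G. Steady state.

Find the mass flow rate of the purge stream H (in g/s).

246.1 g/s

propane enters only via U and leaves only via the purge: 921×0.250 = 0.198×(propane in A), and the membrane unit passes all propane, so propane in K = propane in A = 1162.9 g/s.
propylene in K: m_A = 921×0.750 + (1−0.198)·(1−0.894)·m_A, so m_A = 690.75/0.9150 = 754.93 g/s.
A = (1−0.894)×754.93 + 1162.9 = 1242.9 g/s.
Purge H = 0.198×1242.9 = 246.09 g/s.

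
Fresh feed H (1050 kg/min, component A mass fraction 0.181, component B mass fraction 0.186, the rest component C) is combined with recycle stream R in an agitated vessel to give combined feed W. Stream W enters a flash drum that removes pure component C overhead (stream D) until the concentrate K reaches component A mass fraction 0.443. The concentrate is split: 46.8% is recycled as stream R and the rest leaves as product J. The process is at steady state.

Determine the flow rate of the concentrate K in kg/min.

Overall component A balance (none leaves overhead): component A in fresh feed = component A in product, i.e. 1050×0.181 = (1−0.468)·K·0.443.
K = 190.05/(0.443×0.532) = 806.4 kg/min.

806.4 kg/min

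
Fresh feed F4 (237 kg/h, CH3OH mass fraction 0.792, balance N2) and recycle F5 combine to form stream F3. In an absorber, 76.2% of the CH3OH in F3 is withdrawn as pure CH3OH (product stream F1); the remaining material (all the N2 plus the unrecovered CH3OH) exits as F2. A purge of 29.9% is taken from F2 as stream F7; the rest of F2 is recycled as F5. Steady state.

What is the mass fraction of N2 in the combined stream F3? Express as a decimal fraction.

N2 enters only via F4 and leaves only via the purge: 237×0.208 = 0.299×(N2 in F2), and the absorber passes all N2, so N2 in F3 = N2 in F2 = 164.87 kg/h.
CH3OH in F3: m_A = 237×0.792 + (1−0.299)·(1−0.762)·m_A, so m_A = 187.7/0.8332 = 225.29 kg/h.
F3 = 225.29 + 164.87 = 390.16 kg/h.
N2 fraction in F3 = 164.87/390.16 = 0.423.

0.423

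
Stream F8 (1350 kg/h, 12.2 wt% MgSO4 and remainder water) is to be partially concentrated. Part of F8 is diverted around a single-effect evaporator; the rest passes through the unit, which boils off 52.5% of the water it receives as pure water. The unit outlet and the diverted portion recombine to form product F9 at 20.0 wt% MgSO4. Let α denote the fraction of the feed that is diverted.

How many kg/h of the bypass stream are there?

All 1350×0.122 = 164.7 kg/h of MgSO4 reaches F9, so F9 = 164.7/0.200 = 823.5 kg/h and vapour = 526.5 kg/h.
The evaporator receives (1−α)·1350 of feed at 0.878 water and removes 0.525 of that water:
0.525×0.878×(1−α)×1350 = 526.5
(1−α) = 526.5/622.28 = 0.8461;  α = 0.1539.
Bypass flow = 0.1539×1350 = 207.79 kg/h.

207.8 kg/h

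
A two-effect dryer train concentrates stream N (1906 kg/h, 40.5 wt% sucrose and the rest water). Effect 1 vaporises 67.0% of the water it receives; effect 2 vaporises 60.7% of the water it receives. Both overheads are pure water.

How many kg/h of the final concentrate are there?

water in feed = 1906×0.595 = 1134.1 kg/h.
After stage 1: water left = (1−0.670)×1134.1 = 374.24; stream total = 1146.2 kg/h.
After stage 2: water left = (1−0.607)×374.24 = 147.08; final concentrate = 919.01 kg/h.

919 kg/h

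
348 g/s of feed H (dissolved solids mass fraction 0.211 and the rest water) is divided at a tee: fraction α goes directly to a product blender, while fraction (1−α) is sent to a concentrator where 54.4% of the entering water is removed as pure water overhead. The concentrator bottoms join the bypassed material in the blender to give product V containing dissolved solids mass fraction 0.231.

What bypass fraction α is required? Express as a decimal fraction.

All 348×0.211 = 73.428 g/s of dissolved solids reaches V, so V = 73.428/0.231 = 317.87 g/s and vapour = 30.13 g/s.
The evaporator receives (1−α)·348 of feed at 0.789 water and removes 0.544 of that water:
0.544×0.789×(1−α)×348 = 30.13
(1−α) = 30.13/149.37 = 0.2017;  α = 0.7983.

0.798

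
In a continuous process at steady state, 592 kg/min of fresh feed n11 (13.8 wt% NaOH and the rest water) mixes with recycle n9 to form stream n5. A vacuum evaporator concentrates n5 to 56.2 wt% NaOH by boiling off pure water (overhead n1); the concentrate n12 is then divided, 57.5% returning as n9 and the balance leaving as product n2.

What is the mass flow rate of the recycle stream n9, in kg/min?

Overall NaOH balance (none leaves overhead): NaOH in fresh feed = NaOH in product, i.e. 592×0.138 = (1−0.575)·n12·0.562.
n12 = 81.696/(0.562×0.425) = 342.04 kg/min.
Recycle n9 = 0.575×342.04 = 196.67 kg/min.

196.7 kg/min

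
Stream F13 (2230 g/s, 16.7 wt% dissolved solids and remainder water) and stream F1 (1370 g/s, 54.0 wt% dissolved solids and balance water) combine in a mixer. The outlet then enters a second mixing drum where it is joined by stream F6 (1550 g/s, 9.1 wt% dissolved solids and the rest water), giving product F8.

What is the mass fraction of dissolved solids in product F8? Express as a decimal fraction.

Overall, product flow = 5150 g/s.
dissolved solids in = 2230×0.167 + 1370×0.540 + 1550×0.091 = 1253.3 g/s.
dissolved solids fraction in F8 = 0.243.

0.243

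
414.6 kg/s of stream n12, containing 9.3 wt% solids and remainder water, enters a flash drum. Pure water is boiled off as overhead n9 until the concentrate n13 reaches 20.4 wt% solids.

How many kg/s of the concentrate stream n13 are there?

189 kg/s

solids is conserved: 414.6×0.093 = 38.558 kg/s all reports to the concentrate.
Concentrate = 38.558/(target fraction) = 189.01 kg/s.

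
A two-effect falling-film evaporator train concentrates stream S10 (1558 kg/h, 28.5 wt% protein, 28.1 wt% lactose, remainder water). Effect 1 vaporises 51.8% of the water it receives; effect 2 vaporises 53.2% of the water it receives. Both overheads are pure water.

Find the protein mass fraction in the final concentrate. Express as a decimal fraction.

0.429

water in feed = 1558×0.434 = 676.17 kg/h.
After stage 1: water left = (1−0.518)×676.17 = 325.91; stream total = 1207.7 kg/h.
After stage 2: water left = (1−0.532)×325.91 = 152.53; final concentrate = 1034.4 kg/h.
protein fraction = 444.03/1034.4 = 0.429.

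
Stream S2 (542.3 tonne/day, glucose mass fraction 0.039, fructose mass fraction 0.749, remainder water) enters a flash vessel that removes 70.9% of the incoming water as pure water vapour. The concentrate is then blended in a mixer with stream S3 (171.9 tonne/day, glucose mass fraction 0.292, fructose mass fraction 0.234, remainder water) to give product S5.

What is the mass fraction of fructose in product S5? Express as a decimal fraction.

0.706

Vapour removed = 0.709×0.212×542.3 = 81.512 tonne/day; concentrate = 460.79 tonne/day.
fructose reaching the mixer = 406.18 (from concentrate) + 171.9×0.234 = 446.41 tonne/day.
Product flow = 460.79 + 171.9 = 632.69 tonne/day; fructose fraction = 0.706.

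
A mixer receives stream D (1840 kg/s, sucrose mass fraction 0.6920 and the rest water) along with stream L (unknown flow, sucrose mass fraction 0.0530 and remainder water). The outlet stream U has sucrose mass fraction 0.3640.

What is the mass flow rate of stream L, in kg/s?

Let L be the unknown flow. Total out = 1840 + L.
sucrose balance: 1273.3 + 0.053·L = 0.364·(1840 + L)
(0.053 − 0.364)·L = 0.364×1840 − 1273.3 = -603.52
L = -603.52 / -0.311 = 1940.6 kg/s

1941 kg/s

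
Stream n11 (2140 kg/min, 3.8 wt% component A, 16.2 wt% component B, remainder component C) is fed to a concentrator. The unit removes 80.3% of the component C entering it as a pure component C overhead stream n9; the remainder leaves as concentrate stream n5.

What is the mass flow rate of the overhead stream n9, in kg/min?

component C entering = 2140×0.800 = 1712 kg/min; overhead removed = 0.803×1712 = 1374.7 kg/min.

1375 kg/min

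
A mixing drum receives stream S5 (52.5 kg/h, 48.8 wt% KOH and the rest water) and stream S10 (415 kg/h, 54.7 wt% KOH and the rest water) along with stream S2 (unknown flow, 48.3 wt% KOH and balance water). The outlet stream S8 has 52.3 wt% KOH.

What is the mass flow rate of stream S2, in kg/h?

Let S2 be the unknown flow. Total out = 467.5 + S2.
KOH balance: 252.63 + 0.483·S2 = 0.523·(467.5 + S2)
(0.483 − 0.523)·S2 = 0.523×467.5 − 252.63 = -8.1225
S2 = -8.1225 / -0.040 = 203.06 kg/h

203.1 kg/h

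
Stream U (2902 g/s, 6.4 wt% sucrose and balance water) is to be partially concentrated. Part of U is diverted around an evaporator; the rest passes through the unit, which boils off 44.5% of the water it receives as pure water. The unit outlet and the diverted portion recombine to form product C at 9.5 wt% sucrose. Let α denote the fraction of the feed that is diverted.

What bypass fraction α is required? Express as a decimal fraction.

All 2902×0.064 = 185.73 g/s of sucrose reaches C, so C = 185.73/0.095 = 1955 g/s and vapour = 946.97 g/s.
The evaporator receives (1−α)·2902 of feed at 0.936 water and removes 0.445 of that water:
0.445×0.936×(1−α)×2902 = 946.97
(1−α) = 946.97/1208.7 = 0.7834;  α = 0.2166.

0.217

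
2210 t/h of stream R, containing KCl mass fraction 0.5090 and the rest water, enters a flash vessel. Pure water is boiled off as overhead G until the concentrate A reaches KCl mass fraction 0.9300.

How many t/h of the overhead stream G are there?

KCl is conserved: 2210×0.509 = 1124.9 t/h all reports to the concentrate.
Concentrate = 1124.9/(target fraction) = 1209.6 t/h.
Overhead = 2210 − 1209.6 = 1000.4 t/h.

1000 t/h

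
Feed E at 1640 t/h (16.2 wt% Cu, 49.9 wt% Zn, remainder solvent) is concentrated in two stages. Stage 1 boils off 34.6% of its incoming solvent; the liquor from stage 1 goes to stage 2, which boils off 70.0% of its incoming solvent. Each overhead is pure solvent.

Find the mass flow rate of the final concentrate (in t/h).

solvent in feed = 1640×0.339 = 555.96 t/h.
After stage 1: solvent left = (1−0.346)×555.96 = 363.6; stream total = 1447.6 t/h.
After stage 2: solvent left = (1−0.700)×363.6 = 109.08; final concentrate = 1193.1 t/h.

1193 t/h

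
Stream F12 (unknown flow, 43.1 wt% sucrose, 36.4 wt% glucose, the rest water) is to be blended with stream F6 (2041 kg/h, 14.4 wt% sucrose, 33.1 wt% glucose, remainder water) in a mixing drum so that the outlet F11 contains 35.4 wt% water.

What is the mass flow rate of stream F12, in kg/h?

2342 kg/h

Let F12 be the unknown flow. Total out = 2041 + F12.
water balance: 1071.5 + 0.205·F12 = 0.354·(2041 + F12)
(0.205 − 0.354)·F12 = 0.354×2041 − 1071.5 = -349.01
F12 = -349.01 / -0.149 = 2342.4 kg/h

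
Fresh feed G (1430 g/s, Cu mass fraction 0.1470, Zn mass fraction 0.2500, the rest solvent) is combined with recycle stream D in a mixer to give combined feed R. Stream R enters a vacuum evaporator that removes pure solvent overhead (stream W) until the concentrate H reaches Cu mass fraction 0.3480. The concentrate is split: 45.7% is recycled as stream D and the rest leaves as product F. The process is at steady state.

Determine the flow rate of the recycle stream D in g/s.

508.4 g/s

Overall Cu balance (none leaves overhead): Cu in fresh feed = Cu in product, i.e. 1430×0.147 = (1−0.457)·H·0.348.
H = 210.21/(0.348×0.543) = 1112.4 g/s.
Recycle D = 0.457×1112.4 = 508.38 g/s.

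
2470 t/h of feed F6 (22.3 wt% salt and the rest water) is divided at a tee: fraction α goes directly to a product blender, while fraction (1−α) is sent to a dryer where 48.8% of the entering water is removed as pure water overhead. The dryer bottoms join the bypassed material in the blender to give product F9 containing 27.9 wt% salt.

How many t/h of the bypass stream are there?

All 2470×0.223 = 550.81 t/h of salt reaches F9, so F9 = 550.81/0.279 = 1974.2 t/h and vapour = 495.77 t/h.
The evaporator receives (1−α)·2470 of feed at 0.777 water and removes 0.488 of that water:
0.488×0.777×(1−α)×2470 = 495.77
(1−α) = 495.77/936.56 = 0.5294;  α = 0.4706.
Bypass flow = 0.4706×2470 = 1162.5 t/h.

1163 t/h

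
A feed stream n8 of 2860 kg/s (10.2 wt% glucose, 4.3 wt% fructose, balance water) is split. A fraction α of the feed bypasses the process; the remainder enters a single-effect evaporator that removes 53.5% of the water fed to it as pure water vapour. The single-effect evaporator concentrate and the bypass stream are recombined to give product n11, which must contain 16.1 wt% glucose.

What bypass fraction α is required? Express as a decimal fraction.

0.199

All 2860×0.102 = 291.72 kg/s of glucose reaches n11, so n11 = 291.72/0.161 = 1811.9 kg/s and vapour = 1048.1 kg/s.
The evaporator receives (1−α)·2860 of feed at 0.855 water and removes 0.535 of that water:
0.535×0.855×(1−α)×2860 = 1048.1
(1−α) = 1048.1/1308.2 = 0.8011;  α = 0.1989.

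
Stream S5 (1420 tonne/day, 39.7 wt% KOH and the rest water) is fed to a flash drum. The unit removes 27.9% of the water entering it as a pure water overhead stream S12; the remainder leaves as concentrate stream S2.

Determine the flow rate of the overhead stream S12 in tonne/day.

238.9 tonne/day

water entering = 1420×0.603 = 856.26 tonne/day; overhead removed = 0.279×856.26 = 238.9 tonne/day.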